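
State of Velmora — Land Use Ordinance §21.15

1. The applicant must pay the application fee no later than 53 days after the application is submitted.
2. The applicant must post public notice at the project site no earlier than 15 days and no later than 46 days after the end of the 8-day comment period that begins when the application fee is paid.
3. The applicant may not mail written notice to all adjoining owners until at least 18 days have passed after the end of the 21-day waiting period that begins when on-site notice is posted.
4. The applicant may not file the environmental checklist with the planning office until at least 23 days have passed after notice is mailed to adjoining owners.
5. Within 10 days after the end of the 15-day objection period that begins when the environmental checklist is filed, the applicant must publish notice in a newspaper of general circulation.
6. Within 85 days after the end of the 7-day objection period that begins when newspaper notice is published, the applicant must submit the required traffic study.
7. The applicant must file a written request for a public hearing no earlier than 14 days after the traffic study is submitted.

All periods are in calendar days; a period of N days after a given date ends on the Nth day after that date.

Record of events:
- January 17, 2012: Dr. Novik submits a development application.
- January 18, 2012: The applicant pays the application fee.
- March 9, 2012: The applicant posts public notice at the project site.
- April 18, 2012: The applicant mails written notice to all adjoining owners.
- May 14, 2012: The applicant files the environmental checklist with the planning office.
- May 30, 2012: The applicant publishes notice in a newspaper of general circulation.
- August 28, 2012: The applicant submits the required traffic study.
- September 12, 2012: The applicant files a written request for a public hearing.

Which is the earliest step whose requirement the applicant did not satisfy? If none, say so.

Step 1: 53 days after January 17, 2012 (when the application is submitted) is March 10, 2012; done January 18, 2012 — timely.
Step 2: the window is 15–46 days after January 26, 2012 (end of the 8-day comment period, which began when the application fee is paid on January 18, 2012), so February 10, 2012 through March 12, 2012; done March 9, 2012 — within the window.
Step 3: the earliest permitted date is 18 days after March 30, 2012 (end of the 21-day waiting period, which began when on-site notice is posted on March 9, 2012), i.e. April 17, 2012; done April 18, 2012, after the minimum wait.
Step 4: the earliest permitted date is 23 days after April 18, 2012 (when notice is mailed to adjoining owners), i.e. May 11, 2012; done May 14, 2012 — permitted.
Step 5: 10 days after May 29, 2012 (end of the 15-day objection period, which began when the environmental checklist is filed on May 14, 2012) is June 8, 2012; May 30, 2012 is within that limit.
Step 6: 85 days after June 6, 2012 (end of the 7-day objection period, which began when newspaper notice is published on May 30, 2012) is August 30, 2012; August 28, 2012 is within that limit.
Step 7: the earliest permitted date is 14 days after August 28, 2012 (when the traffic study is submitted), i.e. September 11, 2012; done September 12, 2012 — permitted.

None — every step was satisfied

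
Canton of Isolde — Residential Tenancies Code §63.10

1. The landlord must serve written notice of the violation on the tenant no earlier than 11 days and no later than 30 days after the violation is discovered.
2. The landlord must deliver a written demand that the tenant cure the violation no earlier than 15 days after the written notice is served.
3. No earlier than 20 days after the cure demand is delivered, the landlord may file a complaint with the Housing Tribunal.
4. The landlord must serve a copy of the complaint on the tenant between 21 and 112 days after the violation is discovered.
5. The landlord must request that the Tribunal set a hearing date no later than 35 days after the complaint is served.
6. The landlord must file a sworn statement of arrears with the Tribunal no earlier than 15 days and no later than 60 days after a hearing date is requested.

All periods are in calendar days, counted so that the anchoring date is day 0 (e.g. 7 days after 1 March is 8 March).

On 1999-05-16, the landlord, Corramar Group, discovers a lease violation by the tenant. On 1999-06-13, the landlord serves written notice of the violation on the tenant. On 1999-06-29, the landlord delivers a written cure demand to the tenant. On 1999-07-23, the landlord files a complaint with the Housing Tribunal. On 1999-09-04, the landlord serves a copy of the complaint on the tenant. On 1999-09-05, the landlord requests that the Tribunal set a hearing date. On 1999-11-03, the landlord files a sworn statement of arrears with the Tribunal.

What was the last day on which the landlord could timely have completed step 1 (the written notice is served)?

1999-06-15

Step 1 runs from 1999-05-16, when the violation is discovered. The window is 11–30 days after 1999-05-16; it closes on 1999-06-15.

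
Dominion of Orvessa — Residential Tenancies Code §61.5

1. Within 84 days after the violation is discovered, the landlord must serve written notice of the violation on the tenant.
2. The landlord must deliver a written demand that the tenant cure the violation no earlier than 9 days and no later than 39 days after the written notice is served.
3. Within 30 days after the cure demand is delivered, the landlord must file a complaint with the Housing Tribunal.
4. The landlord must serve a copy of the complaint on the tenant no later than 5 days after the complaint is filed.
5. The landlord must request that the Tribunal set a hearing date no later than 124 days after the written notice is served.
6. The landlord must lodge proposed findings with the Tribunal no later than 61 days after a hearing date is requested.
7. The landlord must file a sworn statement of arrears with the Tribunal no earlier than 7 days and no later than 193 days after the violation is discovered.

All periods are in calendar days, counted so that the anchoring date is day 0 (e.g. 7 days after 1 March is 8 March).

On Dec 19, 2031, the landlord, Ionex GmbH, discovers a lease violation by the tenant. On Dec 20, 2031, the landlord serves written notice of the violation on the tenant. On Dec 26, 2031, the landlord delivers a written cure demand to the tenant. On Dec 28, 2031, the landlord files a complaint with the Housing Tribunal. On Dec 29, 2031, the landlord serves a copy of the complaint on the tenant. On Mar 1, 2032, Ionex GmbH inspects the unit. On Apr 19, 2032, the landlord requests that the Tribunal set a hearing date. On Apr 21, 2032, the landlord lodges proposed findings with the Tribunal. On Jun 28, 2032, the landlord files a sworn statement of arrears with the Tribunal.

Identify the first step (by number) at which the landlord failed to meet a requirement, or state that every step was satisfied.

Step 1: 84 days after Dec 19, 2031 (when the violation is discovered) is Mar 12, 2032; Dec 20, 2031 is within that limit.
Step 2: the window is 9–39 days after Dec 20, 2031 (when the written notice is served), so Dec 29, 2031 through Jan 28, 2032; Dec 26, 2031 is 3 days too early.

Step 2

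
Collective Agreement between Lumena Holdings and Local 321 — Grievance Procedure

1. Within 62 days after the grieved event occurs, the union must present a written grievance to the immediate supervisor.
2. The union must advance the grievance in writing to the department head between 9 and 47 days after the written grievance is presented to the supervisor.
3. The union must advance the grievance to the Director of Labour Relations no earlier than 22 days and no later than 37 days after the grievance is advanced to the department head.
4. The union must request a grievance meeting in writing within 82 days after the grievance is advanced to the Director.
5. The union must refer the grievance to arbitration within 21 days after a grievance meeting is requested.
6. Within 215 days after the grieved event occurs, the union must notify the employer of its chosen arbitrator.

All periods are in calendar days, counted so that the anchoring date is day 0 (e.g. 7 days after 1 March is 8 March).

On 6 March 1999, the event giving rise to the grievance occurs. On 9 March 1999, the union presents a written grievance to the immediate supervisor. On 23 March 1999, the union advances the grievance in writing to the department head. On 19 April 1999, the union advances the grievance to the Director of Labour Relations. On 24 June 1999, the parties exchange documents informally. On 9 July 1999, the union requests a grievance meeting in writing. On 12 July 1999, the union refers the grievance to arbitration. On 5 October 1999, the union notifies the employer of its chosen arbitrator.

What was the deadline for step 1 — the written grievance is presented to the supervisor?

Step 1 runs from 6 March 1999, when the grieved event occurs. 62 days after 6 March 1999 is 7 May 1999.

7 May 1999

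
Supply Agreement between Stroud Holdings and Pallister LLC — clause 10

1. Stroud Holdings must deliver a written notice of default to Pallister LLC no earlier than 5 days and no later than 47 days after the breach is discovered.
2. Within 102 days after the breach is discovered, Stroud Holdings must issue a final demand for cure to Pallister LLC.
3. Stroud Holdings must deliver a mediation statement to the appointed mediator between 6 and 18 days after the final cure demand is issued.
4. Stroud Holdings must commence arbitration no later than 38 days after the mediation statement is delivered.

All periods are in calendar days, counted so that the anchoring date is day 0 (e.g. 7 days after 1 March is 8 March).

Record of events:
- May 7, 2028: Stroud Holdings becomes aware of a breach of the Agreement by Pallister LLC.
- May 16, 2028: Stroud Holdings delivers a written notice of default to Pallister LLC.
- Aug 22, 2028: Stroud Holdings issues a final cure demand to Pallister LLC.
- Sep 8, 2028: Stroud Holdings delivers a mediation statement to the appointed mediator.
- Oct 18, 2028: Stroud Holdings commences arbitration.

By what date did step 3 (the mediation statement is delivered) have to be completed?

Sep 9, 2028

Step 3 runs from Aug 22, 2028, when the final cure demand is issued. The window is 6–18 days after Aug 22, 2028; it closes on Sep 9, 2028.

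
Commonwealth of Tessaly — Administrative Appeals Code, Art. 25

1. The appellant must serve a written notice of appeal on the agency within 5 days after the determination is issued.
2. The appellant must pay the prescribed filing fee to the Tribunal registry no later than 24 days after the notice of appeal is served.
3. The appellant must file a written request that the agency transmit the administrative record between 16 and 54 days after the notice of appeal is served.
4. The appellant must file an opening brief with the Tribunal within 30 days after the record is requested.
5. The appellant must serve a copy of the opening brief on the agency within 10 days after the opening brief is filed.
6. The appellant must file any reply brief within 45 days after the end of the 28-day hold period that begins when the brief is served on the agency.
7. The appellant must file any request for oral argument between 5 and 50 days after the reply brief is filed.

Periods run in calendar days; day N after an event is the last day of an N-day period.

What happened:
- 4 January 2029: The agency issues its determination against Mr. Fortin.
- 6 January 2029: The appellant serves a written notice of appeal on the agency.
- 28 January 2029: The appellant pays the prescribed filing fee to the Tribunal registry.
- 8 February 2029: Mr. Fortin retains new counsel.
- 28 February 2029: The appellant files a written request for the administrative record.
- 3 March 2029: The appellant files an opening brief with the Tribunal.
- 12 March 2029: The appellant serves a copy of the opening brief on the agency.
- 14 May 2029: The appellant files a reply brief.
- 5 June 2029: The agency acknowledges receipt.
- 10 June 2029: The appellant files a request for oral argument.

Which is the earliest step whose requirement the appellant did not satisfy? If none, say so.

Step 1 — counting 5 days from 4 January 2029 (when the determination is issued) gives a deadline of 9 January 2029; completed 6 January 2029, before the deadline.
Step 2 — counting 24 days from 6 January 2029 (when the notice of appeal is served) gives a deadline of 30 January 2029; done 28 January 2029 — timely.
Step 3 — 16 and 54 days from 6 January 2029 (when the notice of appeal is served) are 22 January 2029 and 1 March 2029 respectively; done 28 February 2029 — within the window.
Step 4 — counting 30 days from 28 February 2029 (when the record is requested) gives a deadline of 30 March 2029; completed 3 March 2029, before the deadline.
Step 5 — counting 10 days from 3 March 2029 (when the opening brief is filed) gives a deadline of 13 March 2029; completed 12 March 2029, before the deadline.
Step 6 — counting 45 days from 9 April 2029 (end of the 28-day hold period, which began when the brief is served on the agency on 12 March 2029) gives a deadline of 24 May 2029; completed 14 May 2029, before the deadline.
Step 7 — 5 and 50 days from 14 May 2029 (when the reply brief is filed) are 19 May 2029 and 3 July 2029 respectively; done 10 June 2029, which is between those dates.

None — every step was satisfied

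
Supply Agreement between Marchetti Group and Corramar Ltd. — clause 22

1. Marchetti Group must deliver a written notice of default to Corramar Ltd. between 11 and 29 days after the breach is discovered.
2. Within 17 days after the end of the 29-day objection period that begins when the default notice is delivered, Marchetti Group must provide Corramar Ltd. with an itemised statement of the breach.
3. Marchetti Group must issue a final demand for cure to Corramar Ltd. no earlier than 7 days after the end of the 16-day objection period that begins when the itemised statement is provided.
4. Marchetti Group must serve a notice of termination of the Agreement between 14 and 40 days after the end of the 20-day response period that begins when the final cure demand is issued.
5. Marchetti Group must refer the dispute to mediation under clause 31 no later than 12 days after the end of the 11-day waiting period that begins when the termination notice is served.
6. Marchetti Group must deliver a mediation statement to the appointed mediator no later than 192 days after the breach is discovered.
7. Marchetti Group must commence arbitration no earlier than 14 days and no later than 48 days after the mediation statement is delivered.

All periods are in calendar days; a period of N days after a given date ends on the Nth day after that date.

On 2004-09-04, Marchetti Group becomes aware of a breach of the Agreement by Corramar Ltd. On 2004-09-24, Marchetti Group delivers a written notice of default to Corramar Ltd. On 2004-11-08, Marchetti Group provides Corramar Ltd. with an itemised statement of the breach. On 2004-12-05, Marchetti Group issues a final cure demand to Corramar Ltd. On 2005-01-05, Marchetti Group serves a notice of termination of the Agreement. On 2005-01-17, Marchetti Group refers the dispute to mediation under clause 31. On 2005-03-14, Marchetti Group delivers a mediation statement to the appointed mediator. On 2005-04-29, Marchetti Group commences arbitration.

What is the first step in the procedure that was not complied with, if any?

Step 4

Step 1 — 11 and 29 days from 2004-09-04 (when the breach is discovered) are 2004-09-15 and 2004-10-03 respectively; 2004-09-24 falls inside that range.
Step 2 — counting 17 days from 2004-10-23 (end of the 29-day objection period, which began when the default notice is delivered on 2004-09-24) gives a deadline of 2004-11-09; done 2004-11-08 — timely.
Step 3 — must wait 7 days from 2004-11-24 (end of the 16-day objection period, which began when the itemised statement is provided on 2004-11-08), so not before 2004-12-01; 2004-12-05 is on or after that date.
Step 4 — 14 and 40 days from 2004-12-25 (end of the 20-day response period, which began when the final cure demand is issued on 2004-12-05) are 2005-01-08 and 2005-02-03 respectively; 2005-01-05 is 3 days too early.
Later steps need not be reached.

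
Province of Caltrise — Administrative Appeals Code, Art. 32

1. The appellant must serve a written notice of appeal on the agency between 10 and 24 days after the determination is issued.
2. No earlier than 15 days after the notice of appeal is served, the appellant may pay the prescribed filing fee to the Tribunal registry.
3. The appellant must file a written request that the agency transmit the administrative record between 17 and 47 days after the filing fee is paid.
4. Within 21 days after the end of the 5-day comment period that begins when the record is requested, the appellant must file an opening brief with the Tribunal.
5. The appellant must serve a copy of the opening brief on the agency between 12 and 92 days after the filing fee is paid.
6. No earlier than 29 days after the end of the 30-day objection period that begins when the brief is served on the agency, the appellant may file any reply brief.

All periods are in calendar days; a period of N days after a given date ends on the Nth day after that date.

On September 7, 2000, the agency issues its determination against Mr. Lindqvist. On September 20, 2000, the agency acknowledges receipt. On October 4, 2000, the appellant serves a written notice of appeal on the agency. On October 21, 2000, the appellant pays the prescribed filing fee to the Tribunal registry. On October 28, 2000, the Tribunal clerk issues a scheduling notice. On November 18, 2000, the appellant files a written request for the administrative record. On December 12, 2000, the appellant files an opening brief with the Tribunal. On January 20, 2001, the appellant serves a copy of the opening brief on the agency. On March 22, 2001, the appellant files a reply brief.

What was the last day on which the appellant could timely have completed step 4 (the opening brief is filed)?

The record is requested on November 18, 2000; the 5-day comment period therefore ends November 23, 2000, and step 4 runs from that date. 21 days after November 23, 2000 is December 14, 2000.

December 14, 2000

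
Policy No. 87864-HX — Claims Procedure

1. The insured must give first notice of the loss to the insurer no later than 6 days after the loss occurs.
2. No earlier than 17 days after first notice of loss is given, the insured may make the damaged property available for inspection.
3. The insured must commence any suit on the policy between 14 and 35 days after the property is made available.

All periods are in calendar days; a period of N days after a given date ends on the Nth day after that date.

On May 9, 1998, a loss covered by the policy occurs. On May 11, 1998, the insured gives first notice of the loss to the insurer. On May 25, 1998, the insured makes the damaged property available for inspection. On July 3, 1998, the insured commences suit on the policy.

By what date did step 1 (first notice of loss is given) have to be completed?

May 15, 1998

Step 1 runs from May 9, 1998, when the loss occurs. 6 days after May 9, 1998 is May 15, 1998.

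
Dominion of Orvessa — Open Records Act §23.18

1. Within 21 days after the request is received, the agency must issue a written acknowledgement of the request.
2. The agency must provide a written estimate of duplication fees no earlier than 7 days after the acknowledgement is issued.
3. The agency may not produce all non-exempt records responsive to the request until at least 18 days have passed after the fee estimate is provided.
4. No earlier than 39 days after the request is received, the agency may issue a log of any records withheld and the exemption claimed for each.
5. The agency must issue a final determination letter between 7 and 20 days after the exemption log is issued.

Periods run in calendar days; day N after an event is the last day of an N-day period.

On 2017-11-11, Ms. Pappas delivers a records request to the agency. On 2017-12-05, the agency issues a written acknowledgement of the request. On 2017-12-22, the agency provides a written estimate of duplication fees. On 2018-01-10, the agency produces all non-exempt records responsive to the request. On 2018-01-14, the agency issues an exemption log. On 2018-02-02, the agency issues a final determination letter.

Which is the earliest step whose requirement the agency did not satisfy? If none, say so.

(1) due by 2017-11-11 + 21 days = 2017-12-02; done 2017-12-05 — 3 days late.

Step 1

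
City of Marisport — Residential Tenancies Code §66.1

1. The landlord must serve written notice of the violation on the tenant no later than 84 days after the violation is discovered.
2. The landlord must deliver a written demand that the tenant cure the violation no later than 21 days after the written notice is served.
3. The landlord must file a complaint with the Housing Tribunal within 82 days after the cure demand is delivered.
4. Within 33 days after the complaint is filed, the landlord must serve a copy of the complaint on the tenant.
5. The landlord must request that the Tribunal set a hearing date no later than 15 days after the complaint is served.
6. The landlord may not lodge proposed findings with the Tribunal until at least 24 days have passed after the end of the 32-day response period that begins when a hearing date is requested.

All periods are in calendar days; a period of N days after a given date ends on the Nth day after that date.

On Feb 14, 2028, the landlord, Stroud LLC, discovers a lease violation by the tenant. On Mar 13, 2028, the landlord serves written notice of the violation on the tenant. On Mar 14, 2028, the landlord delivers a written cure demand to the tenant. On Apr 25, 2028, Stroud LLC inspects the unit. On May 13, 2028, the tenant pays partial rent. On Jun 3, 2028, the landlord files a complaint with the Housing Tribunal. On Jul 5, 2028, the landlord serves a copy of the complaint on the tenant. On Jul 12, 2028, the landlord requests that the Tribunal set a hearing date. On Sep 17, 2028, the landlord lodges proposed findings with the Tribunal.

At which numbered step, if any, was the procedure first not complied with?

None — every step was satisfied

(1) due by Feb 14, 2028 + 84 days = May 8, 2028; done Mar 13, 2028 — timely.
(2) due by Mar 13, 2028 + 21 days = Apr 3, 2028; done Mar 14, 2028 — timely.
(3) due by Mar 14, 2028 + 82 days = Jun 4, 2028; completed Jun 3, 2028, before the deadline.
(4) due by Jun 3, 2028 + 33 days = Jul 6, 2028; done Jul 5, 2028 — timely.
(5) due by Jul 5, 2028 + 15 days = Jul 20, 2028; completed Jul 12, 2028, before the deadline.
(6) permitted from Aug 13, 2028 + 24 days = Sep 6, 2028 onward; Sep 17, 2028 is on or after that date.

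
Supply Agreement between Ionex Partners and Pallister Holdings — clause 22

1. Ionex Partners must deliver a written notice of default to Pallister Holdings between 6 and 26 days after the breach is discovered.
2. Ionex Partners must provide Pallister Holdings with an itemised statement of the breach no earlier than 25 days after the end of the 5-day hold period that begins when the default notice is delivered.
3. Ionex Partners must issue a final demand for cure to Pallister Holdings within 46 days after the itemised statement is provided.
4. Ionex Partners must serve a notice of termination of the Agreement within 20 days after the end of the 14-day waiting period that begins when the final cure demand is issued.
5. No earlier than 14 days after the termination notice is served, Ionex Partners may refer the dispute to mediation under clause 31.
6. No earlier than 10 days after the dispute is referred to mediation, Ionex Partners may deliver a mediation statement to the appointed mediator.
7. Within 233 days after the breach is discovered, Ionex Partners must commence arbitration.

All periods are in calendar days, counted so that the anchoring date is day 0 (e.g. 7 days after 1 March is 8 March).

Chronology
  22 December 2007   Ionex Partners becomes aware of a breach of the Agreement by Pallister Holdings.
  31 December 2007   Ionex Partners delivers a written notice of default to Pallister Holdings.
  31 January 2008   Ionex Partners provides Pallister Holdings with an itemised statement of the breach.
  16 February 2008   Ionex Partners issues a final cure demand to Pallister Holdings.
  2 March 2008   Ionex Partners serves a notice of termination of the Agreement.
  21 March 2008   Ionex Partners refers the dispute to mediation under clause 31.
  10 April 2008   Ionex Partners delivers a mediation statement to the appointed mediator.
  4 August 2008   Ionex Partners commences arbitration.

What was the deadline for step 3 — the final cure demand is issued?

17 March 2008

Step 3 runs from 31 January 2008, when the itemised statement is provided. 46 days after 31 January 2008 is 17 March 2008.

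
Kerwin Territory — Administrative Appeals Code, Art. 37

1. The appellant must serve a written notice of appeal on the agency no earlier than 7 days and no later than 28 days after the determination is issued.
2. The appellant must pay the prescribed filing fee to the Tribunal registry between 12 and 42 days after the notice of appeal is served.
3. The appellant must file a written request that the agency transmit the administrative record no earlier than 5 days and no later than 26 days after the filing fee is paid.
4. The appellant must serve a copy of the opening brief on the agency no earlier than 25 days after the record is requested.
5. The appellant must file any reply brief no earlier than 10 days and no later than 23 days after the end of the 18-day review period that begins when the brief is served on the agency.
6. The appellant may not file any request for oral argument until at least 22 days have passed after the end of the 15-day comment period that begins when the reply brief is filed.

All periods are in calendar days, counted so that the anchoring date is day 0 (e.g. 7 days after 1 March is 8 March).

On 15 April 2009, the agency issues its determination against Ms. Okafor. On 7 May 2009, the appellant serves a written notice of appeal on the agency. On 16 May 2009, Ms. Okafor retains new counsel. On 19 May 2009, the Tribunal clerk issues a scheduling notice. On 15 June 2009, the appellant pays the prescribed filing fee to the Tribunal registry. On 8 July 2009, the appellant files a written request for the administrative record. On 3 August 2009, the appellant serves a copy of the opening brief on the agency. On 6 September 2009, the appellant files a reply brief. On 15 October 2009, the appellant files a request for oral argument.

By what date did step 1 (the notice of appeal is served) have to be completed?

13 May 2009

Step 1 runs from 15 April 2009, when the determination is issued. The window is 7–28 days after 15 April 2009; it closes on 13 May 2009.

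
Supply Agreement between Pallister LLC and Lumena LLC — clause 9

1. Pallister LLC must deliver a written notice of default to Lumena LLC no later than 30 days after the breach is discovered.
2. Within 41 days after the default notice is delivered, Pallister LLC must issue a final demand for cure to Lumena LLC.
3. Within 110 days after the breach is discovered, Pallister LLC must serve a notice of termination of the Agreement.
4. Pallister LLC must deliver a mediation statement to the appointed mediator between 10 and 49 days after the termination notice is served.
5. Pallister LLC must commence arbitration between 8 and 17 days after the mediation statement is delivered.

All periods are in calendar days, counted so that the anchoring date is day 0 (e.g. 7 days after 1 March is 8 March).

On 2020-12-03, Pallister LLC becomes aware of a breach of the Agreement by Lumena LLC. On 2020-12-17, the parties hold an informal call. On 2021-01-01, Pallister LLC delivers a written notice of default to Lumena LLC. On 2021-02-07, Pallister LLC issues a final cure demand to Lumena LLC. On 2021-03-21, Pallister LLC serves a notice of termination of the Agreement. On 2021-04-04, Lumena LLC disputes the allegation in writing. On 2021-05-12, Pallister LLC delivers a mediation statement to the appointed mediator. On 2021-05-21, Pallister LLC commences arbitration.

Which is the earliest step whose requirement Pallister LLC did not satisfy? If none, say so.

Step 4

(1) due by 2020-12-03 + 30 days = 2021-01-02; completed 2021-01-01, before the deadline.
(2) due by 2021-01-01 + 41 days = 2021-02-11; done 2021-02-07 — timely.
(3) due by 2020-12-03 + 110 days = 2021-03-23; 2021-03-21 is within that limit.
(4) the permitted window runs from 2021-03-21 + 10 = 2021-03-31 to 2021-03-21 + 49 = 2021-05-09; 2021-05-12 is 3 days past the end of the window.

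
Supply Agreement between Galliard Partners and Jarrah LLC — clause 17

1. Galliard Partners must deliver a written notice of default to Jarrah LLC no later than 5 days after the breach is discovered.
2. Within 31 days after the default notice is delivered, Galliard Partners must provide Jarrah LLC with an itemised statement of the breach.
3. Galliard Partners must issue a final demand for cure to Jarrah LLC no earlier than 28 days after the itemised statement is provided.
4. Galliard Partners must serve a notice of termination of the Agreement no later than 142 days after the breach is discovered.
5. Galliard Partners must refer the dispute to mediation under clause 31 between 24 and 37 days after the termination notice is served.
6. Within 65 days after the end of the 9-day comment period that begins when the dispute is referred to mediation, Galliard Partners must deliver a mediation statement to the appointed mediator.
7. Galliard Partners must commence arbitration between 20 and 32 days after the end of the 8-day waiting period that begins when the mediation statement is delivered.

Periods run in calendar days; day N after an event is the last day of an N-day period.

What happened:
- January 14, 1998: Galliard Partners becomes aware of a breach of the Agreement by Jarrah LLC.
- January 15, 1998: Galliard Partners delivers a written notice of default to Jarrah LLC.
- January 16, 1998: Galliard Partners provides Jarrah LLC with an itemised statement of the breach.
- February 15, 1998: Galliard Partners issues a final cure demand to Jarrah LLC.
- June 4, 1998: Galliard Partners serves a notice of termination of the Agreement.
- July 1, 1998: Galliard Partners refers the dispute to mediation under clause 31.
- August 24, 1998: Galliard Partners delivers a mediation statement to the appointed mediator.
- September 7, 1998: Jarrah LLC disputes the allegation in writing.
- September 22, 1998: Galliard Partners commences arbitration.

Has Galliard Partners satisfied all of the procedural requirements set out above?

(1) due by January 14, 1998 + 5 days = January 19, 1998; January 15, 1998 is within that limit.
(2) due by January 15, 1998 + 31 days = February 15, 1998; January 16, 1998 is within that limit.
(3) permitted from January 16, 1998 + 28 days = February 13, 1998 onward; February 15, 1998 is on or after that date.
(4) due by January 14, 1998 + 142 days = June 5, 1998; June 4, 1998 is within that limit.
(5) the permitted window runs from June 4, 1998 + 24 = June 28, 1998 to June 4, 1998 + 37 = July 11, 1998; July 1, 1998 falls inside that range.
(6) due by July 10, 1998 + 65 days = September 13, 1998; completed August 24, 1998, before the deadline.
(7) the permitted window runs from September 1, 1998 + 20 = September 21, 1998 to September 1, 1998 + 32 = October 3, 1998; September 22, 1998 falls inside that range.

Yes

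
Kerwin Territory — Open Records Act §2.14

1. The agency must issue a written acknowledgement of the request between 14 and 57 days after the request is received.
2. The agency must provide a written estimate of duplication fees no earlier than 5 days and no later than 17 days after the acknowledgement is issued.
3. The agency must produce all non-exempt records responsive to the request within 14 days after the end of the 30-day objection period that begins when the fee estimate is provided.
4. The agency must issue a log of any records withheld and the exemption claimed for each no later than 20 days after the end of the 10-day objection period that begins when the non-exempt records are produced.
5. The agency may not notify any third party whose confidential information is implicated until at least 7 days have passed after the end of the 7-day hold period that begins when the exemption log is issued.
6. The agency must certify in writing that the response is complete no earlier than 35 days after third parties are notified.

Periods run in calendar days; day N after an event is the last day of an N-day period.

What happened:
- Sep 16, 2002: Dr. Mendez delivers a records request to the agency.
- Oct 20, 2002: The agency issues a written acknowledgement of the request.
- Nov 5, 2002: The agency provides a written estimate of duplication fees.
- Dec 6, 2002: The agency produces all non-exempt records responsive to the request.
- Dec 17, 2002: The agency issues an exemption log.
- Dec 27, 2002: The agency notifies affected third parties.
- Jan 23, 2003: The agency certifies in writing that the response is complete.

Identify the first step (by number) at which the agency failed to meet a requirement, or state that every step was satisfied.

Step 1: the window is 14–57 days after Sep 16, 2002 (when the request is received), so Sep 30, 2002 through Nov 12, 2002; done Oct 20, 2002, which is between those dates.
Step 2: the window is 5–17 days after Oct 20, 2002 (when the acknowledgement is issued), so Oct 25, 2002 through Nov 6, 2002; Nov 5, 2002 falls inside that range.
Step 3: 14 days after Dec 5, 2002 (end of the 30-day objection period, which began when the fee estimate is provided on Nov 5, 2002) is Dec 19, 2002; done Dec 6, 2002 — timely.
Step 4: 20 days after Dec 16, 2002 (end of the 10-day objection period, which began when the non-exempt records are produced on Dec 6, 2002) is Jan 5, 2003; done Dec 17, 2002 — timely.
Step 5: the earliest permitted date is 7 days after Dec 24, 2002 (end of the 7-day hold period, which began when the exemption log is issued on Dec 17, 2002), i.e. Dec 31, 2002; Dec 27, 2002 is 4 days before the earliest permitted date.

Step 5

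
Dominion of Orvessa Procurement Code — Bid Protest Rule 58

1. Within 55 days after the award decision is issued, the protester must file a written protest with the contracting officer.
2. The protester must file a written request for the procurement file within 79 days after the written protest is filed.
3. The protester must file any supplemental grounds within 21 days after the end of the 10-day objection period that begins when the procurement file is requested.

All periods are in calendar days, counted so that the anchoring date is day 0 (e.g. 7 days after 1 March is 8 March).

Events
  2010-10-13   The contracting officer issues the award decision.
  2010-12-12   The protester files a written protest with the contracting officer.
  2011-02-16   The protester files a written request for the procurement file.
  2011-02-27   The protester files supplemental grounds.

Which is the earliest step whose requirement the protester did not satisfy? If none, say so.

Step 1: 55 days after 2010-10-13 (when the award decision is issued) is 2010-12-07; 2010-12-12 misses that deadline by 5 days.
Later steps need not be reached.

Step 1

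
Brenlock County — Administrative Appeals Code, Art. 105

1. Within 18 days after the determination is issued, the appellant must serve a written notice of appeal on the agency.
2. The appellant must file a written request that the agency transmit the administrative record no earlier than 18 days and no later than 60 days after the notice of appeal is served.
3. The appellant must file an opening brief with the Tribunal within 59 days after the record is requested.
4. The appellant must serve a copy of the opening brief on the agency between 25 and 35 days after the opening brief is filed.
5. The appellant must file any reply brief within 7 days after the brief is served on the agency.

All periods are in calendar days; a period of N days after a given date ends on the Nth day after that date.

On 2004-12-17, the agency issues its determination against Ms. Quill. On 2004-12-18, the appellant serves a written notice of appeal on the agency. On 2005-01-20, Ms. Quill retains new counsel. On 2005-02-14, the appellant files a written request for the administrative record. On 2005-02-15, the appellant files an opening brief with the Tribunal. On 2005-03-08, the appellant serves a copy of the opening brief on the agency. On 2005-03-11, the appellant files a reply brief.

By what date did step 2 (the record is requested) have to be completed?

Step 2 runs from 2004-12-18, when the notice of appeal is served. The window is 18–60 days after 2004-12-18; it closes on 2005-02-16.

2005-02-16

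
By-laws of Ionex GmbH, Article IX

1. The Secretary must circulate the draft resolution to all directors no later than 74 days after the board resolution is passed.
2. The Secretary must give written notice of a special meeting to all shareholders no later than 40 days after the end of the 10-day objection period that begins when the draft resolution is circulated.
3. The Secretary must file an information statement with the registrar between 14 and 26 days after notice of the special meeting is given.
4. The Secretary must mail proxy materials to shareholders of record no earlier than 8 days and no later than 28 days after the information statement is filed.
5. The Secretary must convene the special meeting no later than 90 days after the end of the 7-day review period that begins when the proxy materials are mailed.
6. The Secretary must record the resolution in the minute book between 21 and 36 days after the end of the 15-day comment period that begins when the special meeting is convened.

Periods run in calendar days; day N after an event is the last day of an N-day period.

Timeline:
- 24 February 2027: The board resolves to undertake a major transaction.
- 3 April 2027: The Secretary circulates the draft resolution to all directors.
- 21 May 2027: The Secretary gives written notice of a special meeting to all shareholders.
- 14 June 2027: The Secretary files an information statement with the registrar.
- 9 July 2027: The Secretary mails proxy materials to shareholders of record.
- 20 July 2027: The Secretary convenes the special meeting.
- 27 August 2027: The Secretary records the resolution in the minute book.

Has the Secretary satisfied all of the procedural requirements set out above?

Step 1 — counting 74 days from 24 February 2027 (when the board resolution is passed) gives a deadline of 9 May 2027; 3 April 2027 is within that limit.
Step 2 — counting 40 days from 13 April 2027 (end of the 10-day objection period, which began when the draft resolution is circulated on 3 April 2027) gives a deadline of 23 May 2027; completed 21 May 2027, before the deadline.
Step 3 — 14 and 26 days from 21 May 2027 (when notice of the special meeting is given) are 4 June 2027 and 16 June 2027 respectively; 14 June 2027 falls inside that range.
Step 4 — 8 and 28 days from 14 June 2027 (when the information statement is filed) are 22 June 2027 and 12 July 2027 respectively; done 9 July 2027 — within the window.
Step 5 — counting 90 days from 16 July 2027 (end of the 7-day review period, which began when the proxy materials are mailed on 9 July 2027) gives a deadline of 14 October 2027; completed 20 July 2027, before the deadline.
Step 6 — 21 and 36 days from 4 August 2027 (end of the 15-day comment period, which began when the special meeting is convened on 20 July 2027) are 25 August 2027 and 9 September 2027 respectively; 27 August 2027 falls inside that range.

Yes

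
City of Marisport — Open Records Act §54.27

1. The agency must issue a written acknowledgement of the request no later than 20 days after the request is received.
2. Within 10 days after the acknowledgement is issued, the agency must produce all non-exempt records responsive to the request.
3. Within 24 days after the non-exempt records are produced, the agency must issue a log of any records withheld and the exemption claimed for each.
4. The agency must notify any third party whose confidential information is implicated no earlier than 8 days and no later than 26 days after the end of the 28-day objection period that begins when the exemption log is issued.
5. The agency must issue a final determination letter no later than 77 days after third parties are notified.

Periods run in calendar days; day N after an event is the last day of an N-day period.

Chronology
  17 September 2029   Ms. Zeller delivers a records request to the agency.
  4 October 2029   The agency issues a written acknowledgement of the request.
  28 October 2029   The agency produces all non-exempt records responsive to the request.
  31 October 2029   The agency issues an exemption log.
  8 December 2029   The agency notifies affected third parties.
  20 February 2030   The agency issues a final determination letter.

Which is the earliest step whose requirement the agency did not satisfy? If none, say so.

(1) due by 17 September 2029 + 20 days = 7 October 2029; 4 October 2029 is within that limit.
(2) due by 4 October 2029 + 10 days = 14 October 2029; done 28 October 2029 — 14 days late.
The analysis stops there.

Step 2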